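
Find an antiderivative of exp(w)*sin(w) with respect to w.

Let I denote the integral. Integrate by parts with u = sin(w), dv = exp(w) dw, so v = exp(w): I = exp(w)*sin(w) − ∫ exp(w)*cos(w) dw.
Apply parts again with u = cos(w), dv = exp(w) dw: ∫ exp(w)*cos(w) dw = exp(w)*cos(w) + I. Substituting back brings back I: I = exp(w)*sin(w) - exp(w)*cos(w) − I.
Solving for I: (1 + 1)·I equals the remaining terms, so I = (1/2)·(exp(w)*sin(w) - exp(w)*cos(w)).

exp(w)*sin(w)/2 - exp(w)*cos(w)/2 + C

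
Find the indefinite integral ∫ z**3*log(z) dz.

z**4*log(z)/4 - z**4/16 + C

Use integration by parts with u = log(z), dv = z**3 dz.
Then du = 1/z dz and v = z**4/4.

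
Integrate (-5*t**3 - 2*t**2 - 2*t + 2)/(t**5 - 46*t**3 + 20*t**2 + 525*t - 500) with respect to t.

Factor the denominator: (t - 5)*(t - 4)*(t - 1)*(t + 5)**2.
Partial-fraction decomposition: 3043/(12150*(t + 5)) - 587/(540*(t + 5)**2) - 7/(432*(t - 1)) + 358/(243*(t - 4)) - 683/(400*(t - 5)).
Integrate each term; A/(t−a) gives A·log|t−a|; A/(t−a)² gives −A/(t−a).

-683*log(t - 5)/400 + 358*log(t - 4)/243 - 7*log(t - 1)/432 + 3043*log(t + 5)/12150 + 587/(540*t + 2700) + C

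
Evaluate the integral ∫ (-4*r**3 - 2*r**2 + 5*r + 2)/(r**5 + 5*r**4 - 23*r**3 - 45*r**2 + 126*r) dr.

log(r)/63 - 109*log(r - 3)/180 + 14*log(r - 2)/45 - 77*log(r + 3)/360 + 1241*log(r + 7)/2520 + C

Factor the denominator: r*(r - 3)*(r - 2)*(r + 3)*(r + 7).
Partial-fraction decomposition: 1241/(2520*(r + 7)) - 77/(360*(r + 3)) + 14/(45*(r - 2)) - 109/(180*(r - 3)) + 1/(63*r).
Integrate each term: A/(r−a) contributes A·log|r−a|.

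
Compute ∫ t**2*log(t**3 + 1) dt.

Let u = t**3 + 1, so du = (3*t**2) dt.
The integral becomes (1/3)·∫ log(u) du; integrate by parts with u′=log(u), dv′=du.

t**3*log(t**3 + 1)/3 - t**3/3 + log(t**3 + 1)/3 + C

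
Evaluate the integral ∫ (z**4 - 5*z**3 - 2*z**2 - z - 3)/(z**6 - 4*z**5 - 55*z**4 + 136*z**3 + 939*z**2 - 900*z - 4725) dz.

Factor the denominator: (z - 7)*(z - 5)*(z - 3)*(z + 3)**2*(z + 5).
Partial-fraction decomposition: -601/(1920*(z + 5)) + 5069/(19200*(z + 3)) - 33/(160*(z + 3)**2) - 13/(384*(z - 3)) + 29/(1280*(z - 5)) + 289/(4800*(z - 7)).
Integrate each term; A/(z−a) gives A·log|z−a|; A/(z−a)² gives −A/(z−a).

289*log(z - 7)/4800 + 29*log(z - 5)/1280 - 13*log(z - 3)/384 + 5069*log(z + 3)/19200 - 601*log(z + 5)/1920 + 33/(160*z + 480) + C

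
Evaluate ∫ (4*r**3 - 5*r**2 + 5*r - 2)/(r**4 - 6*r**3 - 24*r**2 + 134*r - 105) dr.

145*log(r - 7)/36 - 19*log(r - 3)/16 + log(r - 1)/36 + 163*log(r + 5)/144 + C

Factor the denominator: (r - 7)*(r - 3)*(r - 1)*(r + 5).
Partial-fraction decomposition: 163/(144*(r + 5)) + 1/(36*(r - 1)) - 19/(16*(r - 3)) + 145/(36*(r - 7)).
Integrate each term: A/(r−a) contributes A·log|r−a|.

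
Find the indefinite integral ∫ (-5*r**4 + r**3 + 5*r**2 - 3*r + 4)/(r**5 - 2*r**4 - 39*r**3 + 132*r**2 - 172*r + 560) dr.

Factor the denominator: (r - 5)*(r - 4)*(r + 7)*(r**2 + 4).
Partial-fraction decomposition: -(1387*r + 3223)/(7685*(r**2 + 4)) - 183/(106*(r + 7)) + 26/(5*(r - 4)) - 481/(58*(r - 5)).
Integrate each term; A/(r−a) gives A·log|r−a|; the (Br+D)/(r²+p²) term gives a log and an atan.

-481*log(r - 5)/58 + 26*log(r - 4)/5 - 183*log(r + 7)/106 - 1387*log(r**2 + 4)/15370 - 3223*atan(r/2)/15370 + C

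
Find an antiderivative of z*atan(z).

z**2*atan(z)/2 - z/2 + atan(z)/2 + C

Use integration by parts with u = arctan(z), dv = z dz.
Then du = 1/(z**2 + 1) dz.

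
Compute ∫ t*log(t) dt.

t**2*log(t)/2 - t**2/4 + C

Use integration by parts with u = log(t), dv = t dt.
Then du = 1/t dt and v = t**2/2.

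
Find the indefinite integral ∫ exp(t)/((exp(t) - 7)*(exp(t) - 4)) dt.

Let u = e^t, du = e^t dt.
The integral becomes ∫ du/((u-7)(u-4)); decompose into partial fractions.

log(exp(t) - 7)/3 - log(exp(t) - 4)/3 + C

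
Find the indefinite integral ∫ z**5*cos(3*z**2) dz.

z**4*sin(3*z**2)/6 + z**2*cos(3*z**2)/9 - sin(3*z**2)/27 + C

Let u = z², du = 2z dz; rewrite as (1/2)∫ u^2·cos(3u) du.
Now integrate by parts 2 times.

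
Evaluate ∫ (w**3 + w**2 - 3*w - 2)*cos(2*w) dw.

Use integration by parts with u = w**3 + w**2 - 3*w - 2, dv = cos(2*w) dw, so v = sin(2*w)/2.
Apply parts 3 times (tabular method): alternate signs, differentiate u down to 0, integrate dv up.

w**3*sin(2*w)/2 + w**2*sin(2*w)/2 + 3*w**2*cos(2*w)/4 - 9*w*sin(2*w)/4 + w*cos(2*w)/2 - 5*sin(2*w)/4 - 9*cos(2*w)/8 + C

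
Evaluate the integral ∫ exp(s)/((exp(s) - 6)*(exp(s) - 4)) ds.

Let u = e^s, du = e^s ds.
The integral becomes ∫ du/((u-6)(u-4)); decompose into partial fractions.

log(exp(s) - 6)/2 - log(exp(s) - 4)/2 + C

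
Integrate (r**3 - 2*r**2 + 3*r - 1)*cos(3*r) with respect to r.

r**3*sin(3*r)/3 - 2*r**2*sin(3*r)/3 + r**2*cos(3*r)/3 + 7*r*sin(3*r)/9 - 4*r*cos(3*r)/9 - 5*sin(3*r)/27 + 7*cos(3*r)/27 + C

Use integration by parts with u = r**3 - 2*r**2 + 3*r - 1, dv = cos(3*r) dr, so v = sin(3*r)/3.
Apply parts 3 times (tabular method): alternate signs, differentiate u down to 0, integrate dv up.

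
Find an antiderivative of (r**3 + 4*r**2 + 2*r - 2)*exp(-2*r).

(-4*r**3 - 22*r**2 - 30*r - 7)*exp(-2*r)/8 + C

Use integration by parts with u = r**3 + 4*r**2 + 2*r - 2, dv = exp(-2*r) dr, so v = -exp(-2*r)/2.
Apply parts 3 times (tabular method): alternate signs, differentiate u down to 0, integrate dv up.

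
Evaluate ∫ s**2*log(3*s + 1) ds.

Use integration by parts with u = log(3*s + 1), dv = s**2 ds.
Then du = 3/(3*s + 1) ds and v = s**3/3.

s**3*log(3*s + 1)/3 - s**3/9 + s**2/18 - s/27 + log(3*s + 1)/81 + C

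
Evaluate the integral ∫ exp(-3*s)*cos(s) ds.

exp(-3*s)*sin(s)/10 - 3*exp(-3*s)*cos(s)/10 + C

Let I denote the integral. Integrate by parts with u = cos(s), dv = exp(-3*s) ds, so v = -exp(-3*s)/3: I = -exp(-3*s)*cos(s)/3 − (1/3)·∫ exp(-3*s)*sin(s) ds.
Apply parts again with u = sin(s), dv = exp(-3*s) ds: ∫ exp(-3*s)*sin(s) ds = -exp(-3*s)*sin(s)/3 + (1/3)·I. Substituting back brings back I: I = exp(-3*s)*sin(s)/9 - exp(-3*s)*cos(s)/3 − (1/9)·I.
Solving for I: (1 + 1/9)·I equals the remaining terms, so I = (9/10)·(exp(-3*s)*sin(s)/9 - exp(-3*s)*cos(s)/3).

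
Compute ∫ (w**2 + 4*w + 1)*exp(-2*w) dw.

(-2*w**2 - 10*w - 7)*exp(-2*w)/4 + C

Use integration by parts with u = w**2 + 4*w + 1, dv = exp(-2*w) dw, so v = -exp(-2*w)/2.
Apply parts 2 times (tabular method): alternate signs, differentiate u down to 0, integrate dv up.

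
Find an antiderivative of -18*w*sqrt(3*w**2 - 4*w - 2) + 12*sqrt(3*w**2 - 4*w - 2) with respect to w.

-2*(3*w**2 - 4*w - 2)**(3/2) + C

Let u = 3*w**2 - 4*w - 2, so du = (6*w - 4) dw.
Rewriting, the integral becomes -3·∫ √u du = -3·(2/3)u^(3/2).
Substituting back, u = 3*w**2 - 4*w - 2.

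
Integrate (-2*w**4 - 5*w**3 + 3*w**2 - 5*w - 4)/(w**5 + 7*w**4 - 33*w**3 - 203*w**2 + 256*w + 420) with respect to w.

Factor the denominator: (w - 5)*(w - 2)*(w + 1)*(w + 6)*(w + 7).
Partial-fraction decomposition: -2909/(648*(w + 7)) + 689/(220*(w + 6)) + 7/(540*(w + 1)) + 37/(324*(w - 2)) - 1829/(2376*(w - 5)).
Integrate each term: A/(w−a) contributes A·log|w−a|.

-1829*log(w - 5)/2376 + 37*log(w - 2)/324 + 7*log(w + 1)/540 + 689*log(w + 6)/220 - 2909*log(w + 7)/648 + C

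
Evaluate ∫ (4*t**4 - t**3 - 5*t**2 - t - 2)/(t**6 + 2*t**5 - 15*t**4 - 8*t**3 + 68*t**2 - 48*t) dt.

log(t)/24 + 529*log(t - 2)/900 - log(t - 1)/4 + 307*log(t + 3)/300 - 101*log(t + 4)/72 - 8/(15*t - 30) + C

Factor the denominator: t*(t - 2)**2*(t - 1)*(t + 3)*(t + 4).
Partial-fraction decomposition: -101/(72*(t + 4)) + 307/(300*(t + 3)) - 1/(4*(t - 1)) + 529/(900*(t - 2)) + 8/(15*(t - 2)**2) + 1/(24*t).
Integrate each term; A/(t−a) gives A·log|t−a|; A/(t−a)² gives −A/(t−a).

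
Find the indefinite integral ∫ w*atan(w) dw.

w**2*atan(w)/2 - w/2 + atan(w)/2 + C

Use integration by parts with u = arctan(w), dv = w dw.
Then du = 1/(w**2 + 1) dw.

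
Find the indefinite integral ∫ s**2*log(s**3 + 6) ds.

Let u = s**3 + 6, so du = (3*s**2) ds.
The integral becomes (1/3)·∫ log(u) du; integrate by parts with u′=log(u), dv′=du.

s**3*log(s**3 + 6)/3 - s**3/3 + 2*log(s**3 + 6) + C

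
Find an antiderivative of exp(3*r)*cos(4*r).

4*exp(3*r)*sin(4*r)/25 + 3*exp(3*r)*cos(4*r)/25 + C

Let I denote the integral. Integrate by parts with u = cos(4*r), dv = exp(3*r) dr, so v = exp(3*r)/3: I = exp(3*r)*cos(4*r)/3 + (4/3)·∫ exp(3*r)*sin(4*r) dr.
Apply parts again with u = sin(4*r), dv = exp(3*r) dr: ∫ exp(3*r)*sin(4*r) dr = exp(3*r)*sin(4*r)/3 − (4/3)·I. Substituting back brings back I: I = 4*exp(3*r)*sin(4*r)/9 + exp(3*r)*cos(4*r)/3 − (16/9)·I.
Solving for I: (1 + 16/9)·I equals the remaining terms, so I = (9/25)·(4*exp(3*r)*sin(4*r)/9 + exp(3*r)*cos(4*r)/3).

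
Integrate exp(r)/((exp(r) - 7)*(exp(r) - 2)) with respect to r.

log(exp(r) - 7)/5 - log(exp(r) - 2)/5 + C

Let u = e^r, du = e^r dr.
The integral becomes ∫ du/((u-2)(u-7)); decompose into partial fractions.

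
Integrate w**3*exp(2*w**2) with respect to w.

(2*w**2 - 1)*exp(2*w**2)/8 + C

Let u = w², du = 2w dw; rewrite as (1/2)∫ u^1·exp(2u) du.
Now integrate by parts 1 time.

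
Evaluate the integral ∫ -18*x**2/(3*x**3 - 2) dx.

Let u = 3*x**3 - 2, so du = (9*x**2) dx.
Rewriting, the integral becomes -2·∫ 1/u du = -2·log(u).
Substituting back, u = 3*x**3 - 2.

-2*log(3*x**3 - 2) + C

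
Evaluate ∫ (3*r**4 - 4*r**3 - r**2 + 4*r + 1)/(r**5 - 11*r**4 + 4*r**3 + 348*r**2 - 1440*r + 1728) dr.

3013*log(r - 6)/144 - 1321*log(r - 4)/100 - 139*log(r - 3)/27 + 4693*log(r + 6)/10800 + 513/(20*r - 80) + C

Factor the denominator: (r - 6)*(r - 4)**2*(r - 3)*(r + 6).
Partial-fraction decomposition: 4693/(10800*(r + 6)) - 139/(27*(r - 3)) - 1321/(100*(r - 4)) - 513/(20*(r - 4)**2) + 3013/(144*(r - 6)).
Integrate each term; A/(r−a) gives A·log|r−a|; A/(r−a)² gives −A/(r−a).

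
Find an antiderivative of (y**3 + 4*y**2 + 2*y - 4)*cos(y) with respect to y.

Use integration by parts with u = y**3 + 4*y**2 + 2*y - 4, dv = cos(y) dy, so v = sin(y).
Apply parts 3 times (tabular method): alternate signs, differentiate u down to 0, integrate dv up.

y**3*sin(y) + 4*y**2*sin(y) + 3*y**2*cos(y) - 4*y*sin(y) + 8*y*cos(y) - 12*sin(y) - 4*cos(y) + C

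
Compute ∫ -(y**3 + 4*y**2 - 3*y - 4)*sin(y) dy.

Use integration by parts with u = y**3 + 4*y**2 - 3*y - 4, dv = -sin(y) dy, so v = cos(y).
Apply parts 3 times (tabular method): alternate signs, differentiate u down to 0, integrate dv up.

y**3*cos(y) - 3*y**2*sin(y) + 4*y**2*cos(y) - 8*y*sin(y) - 9*y*cos(y) + 9*sin(y) - 12*cos(y) + C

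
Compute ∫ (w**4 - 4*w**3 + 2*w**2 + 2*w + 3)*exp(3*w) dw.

Use integration by parts with u = w**4 - 4*w**3 + 2*w**2 + 2*w + 3, dv = exp(3*w) dw, so v = exp(3*w)/3.
Apply parts 4 times (tabular method): alternate signs, differentiate u down to 0, integrate dv up.

(27*w**4 - 144*w**3 + 198*w**2 - 78*w + 107)*exp(3*w)/81 + C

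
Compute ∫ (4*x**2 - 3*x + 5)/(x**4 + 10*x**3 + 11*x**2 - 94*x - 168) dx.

16*log(x - 3)/175 - 27*log(x + 2)/50 + 27*log(x + 4)/14 - 37*log(x + 7)/25 + C

Factor the denominator: (x - 3)*(x + 2)*(x + 4)*(x + 7).
Partial-fraction decomposition: -37/(25*(x + 7)) + 27/(14*(x + 4)) - 27/(50*(x + 2)) + 16/(175*(x - 3)).
Integrate each term: A/(x−a) contributes A·log|x−a|.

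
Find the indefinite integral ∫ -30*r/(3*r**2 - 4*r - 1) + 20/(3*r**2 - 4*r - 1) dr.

Let u = 3*r**2 - 4*r - 1, so du = (6*r - 4) dr.
Rewriting, the integral becomes -5·∫ 1/u du = -5·log(u).
Substituting back, u = 3*r**2 - 4*r - 1.

-5*log(3*r**2 - 4*r - 1) + C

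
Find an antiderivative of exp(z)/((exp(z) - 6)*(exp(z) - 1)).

log(exp(z) - 6)/5 - log(exp(z) - 1)/5 + C

Let u = e^z, du = e^z dz.
The integral becomes ∫ du/((u-1)(u-6)); decompose into partial fractions.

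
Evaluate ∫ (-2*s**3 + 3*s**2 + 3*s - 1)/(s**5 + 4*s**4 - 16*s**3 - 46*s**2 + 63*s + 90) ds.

Factor the denominator: (s - 3)*(s - 2)*(s + 1)*(s + 3)*(s + 5).
Partial-fraction decomposition: 309/(448*(s + 5)) - 71/(120*(s + 3)) + 1/(96*(s + 1)) - 1/(105*(s - 2)) - 19/(192*(s - 3)).
Integrate each term: A/(s−a) contributes A·log|s−a|.

-19*log(s - 3)/192 - log(s - 2)/105 + log(s + 1)/96 - 71*log(s + 3)/120 + 309*log(s + 5)/448 + C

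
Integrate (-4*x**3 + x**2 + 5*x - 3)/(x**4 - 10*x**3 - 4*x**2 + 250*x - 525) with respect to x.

-1291*log(x - 7)/96 + 453*log(x - 5)/40 - 87*log(x - 3)/64 - 497*log(x + 5)/960 + C

Factor the denominator: (x - 7)*(x - 5)*(x - 3)*(x + 5).
Partial-fraction decomposition: -497/(960*(x + 5)) - 87/(64*(x - 3)) + 453/(40*(x - 5)) - 1291/(96*(x - 7)).
Integrate each term: A/(x−a) contributes A·log|x−a|.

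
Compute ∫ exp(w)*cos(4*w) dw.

4*exp(w)*sin(4*w)/17 + exp(w)*cos(4*w)/17 + C

Let I denote the integral. Integrate by parts with u = cos(4*w), dv = exp(w) dw, so v = exp(w): I = exp(w)*cos(4*w) + 4·∫ exp(w)*sin(4*w) dw.
Apply parts again with u = sin(4*w), dv = exp(w) dw: ∫ exp(w)*sin(4*w) dw = exp(w)*sin(4*w) − 4·I. Substituting back brings back I: I = 4*exp(w)*sin(4*w) + exp(w)*cos(4*w) − 16·I.
Solving for I: (1 + 16)·I equals the remaining terms, so I = (1/17)·(4*exp(w)*sin(4*w) + exp(w)*cos(4*w)).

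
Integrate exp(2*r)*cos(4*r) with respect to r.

Let I denote the integral. Integrate by parts with u = cos(4*r), dv = exp(2*r) dr, so v = exp(2*r)/2: I = exp(2*r)*cos(4*r)/2 + 2·∫ exp(2*r)*sin(4*r) dr.
Apply parts again with u = sin(4*r), dv = exp(2*r) dr: ∫ exp(2*r)*sin(4*r) dr = exp(2*r)*sin(4*r)/2 − 2·I. Substituting back brings back I: I = exp(2*r)*sin(4*r) + exp(2*r)*cos(4*r)/2 − 4·I.
Solving for I: (1 + 4)·I equals the remaining terms, so I = (1/5)·(exp(2*r)*sin(4*r) + exp(2*r)*cos(4*r)/2).

exp(2*r)*sin(4*r)/5 + exp(2*r)*cos(4*r)/10 + C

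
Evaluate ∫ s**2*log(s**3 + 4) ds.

s**3*log(s**3 + 4)/3 - s**3/3 + 4*log(s**3 + 4)/3 + C

Let u = s**3 + 4, so du = (3*s**2) ds.
The integral becomes (1/3)·∫ log(u) du; integrate by parts with u′=log(u), dv′=du.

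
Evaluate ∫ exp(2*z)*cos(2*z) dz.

exp(2*z)*sin(2*z)/4 + exp(2*z)*cos(2*z)/4 + C

Let I denote the integral. Integrate by parts with u = cos(2*z), dv = exp(2*z) dz, so v = exp(2*z)/2: I = exp(2*z)*cos(2*z)/2 + ∫ exp(2*z)*sin(2*z) dz.
Apply parts again with u = sin(2*z), dv = exp(2*z) dz: ∫ exp(2*z)*sin(2*z) dz = exp(2*z)*sin(2*z)/2 − I. Substituting back brings back I: I = exp(2*z)*sin(2*z)/2 + exp(2*z)*cos(2*z)/2 − I.
Solving for I: (1 + 1)·I equals the remaining terms, so I = (1/2)·(exp(2*z)*sin(2*z)/2 + exp(2*z)*cos(2*z)/2).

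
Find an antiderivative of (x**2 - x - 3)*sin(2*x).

-x**2*cos(2*x)/2 + x*sin(2*x)/2 + x*cos(2*x)/2 - sin(2*x)/4 + 7*cos(2*x)/4 + C

Use integration by parts with u = x**2 - x - 3, dv = sin(2*x) dx, so v = -cos(2*x)/2.
Apply parts 2 times (tabular method): alternate signs, differentiate u down to 0, integrate dv up.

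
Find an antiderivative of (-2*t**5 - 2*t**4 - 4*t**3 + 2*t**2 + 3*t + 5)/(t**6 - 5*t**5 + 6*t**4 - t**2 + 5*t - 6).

-181*log(t - 3)/20 + 109*log(t - 2)/15 + log(t - 1)/4 - log(t + 1)/6 - 3*log(t**2 + 1)/20 + atan(t)/5 + C

Factor the denominator: (t - 3)*(t - 2)*(t - 1)*(t + 1)*(t**2 + 1).
Partial-fraction decomposition: -(3*t - 2)/(10*(t**2 + 1)) - 1/(6*(t + 1)) + 1/(4*(t - 1)) + 109/(15*(t - 2)) - 181/(20*(t - 3)).
Integrate each term; A/(t−a) gives A·log|t−a|; the (Bt+D)/(t²+p²) term gives a log and an atan.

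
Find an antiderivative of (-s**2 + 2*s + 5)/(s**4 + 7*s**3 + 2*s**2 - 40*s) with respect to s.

-log(s)/8 + 5*log(s - 2)/84 - 19*log(s + 4)/24 + 6*log(s + 5)/7 + C

Factor the denominator: s*(s - 2)*(s + 4)*(s + 5).
Partial-fraction decomposition: 6/(7*(s + 5)) - 19/(24*(s + 4)) + 5/(84*(s - 2)) - 1/(8*s).
Integrate each term: A/(s−a) contributes A·log|s−a|.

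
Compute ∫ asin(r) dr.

r*asin(r) + sqrt(-r**2 + 1) + C

Use integration by parts with u = arcsin(r), dv = dr.
Then du = 1/sqrt(-r**2 + 1) dr.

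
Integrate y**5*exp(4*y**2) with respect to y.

(8*y**4 - 4*y**2 + 1)*exp(4*y**2)/64 + C

Let u = y², du = 2y dy; rewrite as (1/2)∫ u^2·exp(4u) du.
Now integrate by parts 2 times.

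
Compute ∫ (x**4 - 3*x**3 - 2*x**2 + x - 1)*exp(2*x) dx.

Use integration by parts with u = x**4 - 3*x**3 - 2*x**2 + x - 1, dv = exp(2*x) dx, so v = exp(2*x)/2.
Apply parts 4 times (tabular method): alternate signs, differentiate u down to 0, integrate dv up.

(4*x**4 - 20*x**3 + 22*x**2 - 18*x + 5)*exp(2*x)/8 + C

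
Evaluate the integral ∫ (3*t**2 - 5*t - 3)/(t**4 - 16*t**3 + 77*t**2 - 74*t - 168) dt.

Factor the denominator: (t - 7)*(t - 6)*(t - 4)*(t + 1).
Partial-fraction decomposition: -1/(56*(t + 1)) + 5/(6*(t - 4)) - 75/(14*(t - 6)) + 109/(24*(t - 7)).
Integrate each term: A/(t−a) contributes A·log|t−a|.

109*log(t - 7)/24 - 75*log(t - 6)/14 + 5*log(t - 4)/6 - log(t + 1)/56 + C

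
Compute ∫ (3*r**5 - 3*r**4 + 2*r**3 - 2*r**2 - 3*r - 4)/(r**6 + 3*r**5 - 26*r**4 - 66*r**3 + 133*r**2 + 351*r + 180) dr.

2384*log(r - 4)/1575 - 509*log(r - 3)/768 + 373*log(r + 1)/1600 - 1039*log(r + 3)/336 + 11539*log(r + 5)/2304 + 11/(160*r + 160) + C

Factor the denominator: (r - 4)*(r - 3)*(r + 1)**2*(r + 3)*(r + 5).
Partial-fraction decomposition: 11539/(2304*(r + 5)) - 1039/(336*(r + 3)) + 373/(1600*(r + 1)) - 11/(160*(r + 1)**2) - 509/(768*(r - 3)) + 2384/(1575*(r - 4)).
Integrate each term; A/(r−a) gives A·log|r−a|; A/(r−a)² gives −A/(r−a).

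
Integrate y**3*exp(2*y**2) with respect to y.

Let u = y², du = 2y dy; rewrite as (1/2)∫ u^1·exp(2u) du.
Now integrate by parts 1 time.

(2*y**2 - 1)*exp(2*y**2)/8 + C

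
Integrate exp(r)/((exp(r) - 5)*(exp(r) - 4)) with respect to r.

Let u = e^r, du = e^r dr.
The integral becomes ∫ du/((u-4)(u-5)); decompose into partial fractions.

log(exp(r) - 5) - log(exp(r) - 4) + C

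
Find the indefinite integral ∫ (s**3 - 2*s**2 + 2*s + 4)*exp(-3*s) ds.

Use integration by parts with u = s**3 - 2*s**2 + 2*s + 4, dv = exp(-3*s) ds, so v = -exp(-3*s)/3.
Apply parts 3 times (tabular method): alternate signs, differentiate u down to 0, integrate dv up.

(-9*s**3 + 9*s**2 - 12*s - 40)*exp(-3*s)/27 + C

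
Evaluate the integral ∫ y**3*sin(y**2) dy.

Let u = y², du = 2y dy; rewrite as (1/2)∫ u^1·sin(1u) du.
Now integrate by parts 1 time.

-y**2*cos(y**2)/2 + sin(y**2)/2 + C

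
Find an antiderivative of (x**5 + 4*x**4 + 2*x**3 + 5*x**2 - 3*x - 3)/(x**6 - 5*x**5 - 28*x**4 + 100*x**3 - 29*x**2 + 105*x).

Factor the denominator: x*(x - 7)*(x - 3)*(x + 5)*(x**2 + 1).
Partial-fraction decomposition: 2*(4*x - 7)/(325*(x**2 + 1)) + 123/(2080*(x + 5)) - 109/(160*(x - 3)) + 4553/(2800*(x - 7)) - 1/(35*x).
Integrate each term; A/(x−a) gives A·log|x−a|; the (Bx+D)/(x²+p²) term gives a log and an atan.

-log(x)/35 + 4553*log(x - 7)/2800 - 109*log(x - 3)/160 + 123*log(x + 5)/2080 + 4*log(x**2 + 1)/325 - 14*atan(x)/325 + C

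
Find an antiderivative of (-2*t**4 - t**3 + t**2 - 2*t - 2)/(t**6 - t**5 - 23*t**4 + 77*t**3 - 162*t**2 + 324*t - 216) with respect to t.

-4369*log(t - 3)/27378 - 3*log(t - 1)/70 + 233*log(t + 6)/2268 + 337*log(t**2 + 4)/6760 - 99*atan(t/2)/3380 + 94/(117*t - 351) + C

Factor the denominator: (t - 3)**2*(t - 1)*(t + 6)*(t**2 + 4).
Partial-fraction decomposition: (337*t - 198)/(3380*(t**2 + 4)) + 233/(2268*(t + 6)) - 3/(70*(t - 1)) - 4369/(27378*(t - 3)) - 94/(117*(t - 3)**2).
Integrate each term; A/(t−a) gives A·log|t−a|; the (Bt+D)/(t²+p²) term gives a log and an atan.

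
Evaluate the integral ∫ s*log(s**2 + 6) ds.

s**2*log(s**2 + 6)/2 - s**2/2 + 3*log(s**2 + 6) + C

Let u = s**2 + 6, so du = (2*s) ds.
The integral becomes (1/2)·∫ log(u) du; integrate by parts with u′=log(u), dv′=du.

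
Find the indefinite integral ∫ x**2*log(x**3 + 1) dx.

x**3*log(x**3 + 1)/3 - x**3/3 + log(x**3 + 1)/3 + C

Let u = x**3 + 1, so du = (3*x**2) dx.
The integral becomes (1/3)·∫ log(u) du; integrate by parts with u′=log(u), dv′=du.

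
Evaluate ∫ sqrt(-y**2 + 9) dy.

Substitute y = 3·sin(θ), so dy = 3·cos(θ) dθ and the radical becomes sqrt(-y**2 + 9) = 3·cos(θ) by the Pythagorean identity.
Integrate the resulting trig expression in θ, then back-substitute θ = asin(y/3), sin(θ) = y/3, cos(θ) = sqrt(-y**2 + 9)/3 (absorbing any constant into C).

y*sqrt(-y**2 + 9)/2 + 9*asin(y/3)/2 + C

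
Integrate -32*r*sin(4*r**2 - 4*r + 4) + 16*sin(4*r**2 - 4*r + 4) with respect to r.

4*cos(4*r**2 - 4*r + 4) + C

Let u = 4*r**2 - 4*r + 4, so du = (8*r - 4) dr.
Rewriting, the integral becomes -4·∫ sin(u) du = -4·-cos(u).
Substituting back, u = 4*r**2 - 4*r + 4.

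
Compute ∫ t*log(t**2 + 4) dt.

t**2*log(t**2 + 4)/2 - t**2/2 + 2*log(t**2 + 4) + C

Let u = t**2 + 4, so du = (2*t) dt.
The integral becomes (1/2)·∫ log(u) du; integrate by parts with u′=log(u), dv′=du.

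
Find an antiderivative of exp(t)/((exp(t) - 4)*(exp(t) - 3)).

Let u = e^t, du = e^t dt.
The integral becomes ∫ du/((u-4)(u-3)); decompose into partial fractions.

log(exp(t) - 4) - log(exp(t) - 3) + C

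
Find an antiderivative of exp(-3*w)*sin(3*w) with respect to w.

Let I denote the integral. Integrate by parts with u = sin(3*w), dv = exp(-3*w) dw, so v = -exp(-3*w)/3: I = -exp(-3*w)*sin(3*w)/3 + ∫ exp(-3*w)*cos(3*w) dw.
Apply parts again with u = cos(3*w), dv = exp(-3*w) dw: ∫ exp(-3*w)*cos(3*w) dw = -exp(-3*w)*cos(3*w)/3 − I. Substituting back brings back I: I = -exp(-3*w)*sin(3*w)/3 - exp(-3*w)*cos(3*w)/3 − I.
Solving for I: (1 + 1)·I equals the remaining terms, so I = (1/2)·(-exp(-3*w)*sin(3*w)/3 - exp(-3*w)*cos(3*w)/3).

-exp(-3*w)*sin(3*w)/6 - exp(-3*w)*cos(3*w)/6 + C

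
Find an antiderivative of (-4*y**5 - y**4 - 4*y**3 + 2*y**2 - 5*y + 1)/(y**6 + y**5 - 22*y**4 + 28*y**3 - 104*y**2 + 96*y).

Factor the denominator: y*(y - 4)*(y - 1)*(y + 6)*(y**2 + 4).
Partial-fraction decomposition: -(59*y + 70)/(160*(y**2 + 4)) - 1231/(672*(y + 6)) + 11/(105*(y - 1)) - 919/(480*(y - 4)) + 1/(96*y).
Integrate each term; A/(y−a) gives A·log|y−a|; the (By+D)/(y²+p²) term gives a log and an atan.

log(y)/96 - 919*log(y - 4)/480 + 11*log(y - 1)/105 - 1231*log(y + 6)/672 - 59*log(y**2 + 4)/320 - 7*atan(y/2)/32 + C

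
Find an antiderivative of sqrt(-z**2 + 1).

Substitute z = sin(θ), so dz = cos(θ) dθ and the radical becomes sqrt(-z**2 + 1) = cos(θ) by the Pythagorean identity.
Integrate the resulting trig expression in θ, then back-substitute θ = asin(z), sin(θ) = z, cos(θ) = sqrt(-z**2 + 1) (absorbing any constant into C).

z*sqrt(-z**2 + 1)/2 + asin(z)/2 + C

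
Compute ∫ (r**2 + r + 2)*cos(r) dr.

r**2*sin(r) + r*sin(r) + 2*r*cos(r) + cos(r) + C

Use integration by parts with u = r**2 + r + 2, dv = cos(r) dr, so v = sin(r).
Apply parts 2 times (tabular method): alternate signs, differentiate u down to 0, integrate dv up.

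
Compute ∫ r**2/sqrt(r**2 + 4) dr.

Substitute r = 2·tan(θ), so dr = 2·sec(θ)^2 dθ and the radical becomes sqrt(r**2 + 4) = 2·sec(θ) by the Pythagorean identity.
Integrate the resulting trig expression in θ, then back-substitute tan(θ) = r/2, sec(θ) = sqrt(r**2 + 4)/2 (absorbing any constant into C).

r*sqrt(r**2 + 4)/2 - 2*log(r + sqrt(r**2 + 4)) + C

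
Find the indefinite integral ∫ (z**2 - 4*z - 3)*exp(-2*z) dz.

Use integration by parts with u = z**2 - 4*z - 3, dv = exp(-2*z) dz, so v = -exp(-2*z)/2.
Apply parts 2 times (tabular method): alternate signs, differentiate u down to 0, integrate dv up.

(-2*z**2 + 6*z + 9)*exp(-2*z)/4 + C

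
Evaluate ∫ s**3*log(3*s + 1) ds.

Use integration by parts with u = log(3*s + 1), dv = s**3 ds.
Then du = 3/(3*s + 1) ds and v = s**4/4.

s**4*log(3*s + 1)/4 - s**4/16 + s**3/36 - s**2/72 + s/108 - log(3*s + 1)/324 + C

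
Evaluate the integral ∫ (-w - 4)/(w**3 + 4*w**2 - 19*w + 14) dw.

Factor the denominator: (w - 2)*(w - 1)*(w + 7).
Partial-fraction decomposition: 1/(24*(w + 7)) + 5/(8*(w - 1)) - 2/(3*(w - 2)).
Integrate each term: A/(w−a) contributes A·log|w−a|.

-2*log(w - 2)/3 + 5*log(w - 1)/8 + log(w + 7)/24 + C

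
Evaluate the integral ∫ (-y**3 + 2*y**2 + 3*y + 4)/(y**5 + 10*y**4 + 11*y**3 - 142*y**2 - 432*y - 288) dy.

-log(y - 4)/175 - 2*log(y + 1)/75 + 20*log(y + 3)/21 - 11*log(y + 4)/6 + 137*log(y + 6)/150 + C

Factor the denominator: (y - 4)*(y + 1)*(y + 3)*(y + 4)*(y + 6).
Partial-fraction decomposition: 137/(150*(y + 6)) - 11/(6*(y + 4)) + 20/(21*(y + 3)) - 2/(75*(y + 1)) - 1/(175*(y - 4)).
Integrate each term: A/(y−a) contributes A·log|y−a|.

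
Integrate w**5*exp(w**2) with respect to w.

(w**4 - 2*w**2 + 2)*exp(w**2)/2 + C

Let u = w², du = 2w dw; rewrite as (1/2)∫ u^2·exp(1u) du.
Now integrate by parts 2 times.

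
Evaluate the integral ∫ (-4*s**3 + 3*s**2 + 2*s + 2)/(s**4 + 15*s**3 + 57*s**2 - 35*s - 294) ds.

Factor the denominator: (s - 2)*(s + 3)*(s + 7)**2.
Partial-fraction decomposition: -3017/(1296*(s + 7)) + 1507/(36*(s + 7)**2) - 131/(80*(s + 3)) - 14/(405*(s - 2)).
Integrate each term; A/(s−a) gives A·log|s−a|; A/(s−a)² gives −A/(s−a).

-14*log(s - 2)/405 - 131*log(s + 3)/80 - 3017*log(s + 7)/1296 - 1507/(36*s + 252) + C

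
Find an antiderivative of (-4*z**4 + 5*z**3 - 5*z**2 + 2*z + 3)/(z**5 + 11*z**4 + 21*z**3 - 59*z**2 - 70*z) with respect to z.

Factor the denominator: z*(z - 2)*(z + 1)*(z + 5)*(z + 7).
Partial-fraction decomposition: -11575/(756*(z + 7)) + 3257/(280*(z + 5)) - 13/(72*(z + 1)) - 37/(378*(z - 2)) - 3/(70*z).
Integrate each term: A/(z−a) contributes A·log|z−a|.

-3*log(z)/70 - 37*log(z - 2)/378 - 13*log(z + 1)/72 + 3257*log(z + 5)/280 - 11575*log(z + 7)/756 + C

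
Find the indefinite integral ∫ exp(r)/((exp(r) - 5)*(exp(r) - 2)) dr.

log(exp(r) - 5)/3 - log(exp(r) - 2)/3 + C

Let u = e^r, du = e^r dr.
The integral becomes ∫ du/((u-2)(u-5)); decompose into partial fractions.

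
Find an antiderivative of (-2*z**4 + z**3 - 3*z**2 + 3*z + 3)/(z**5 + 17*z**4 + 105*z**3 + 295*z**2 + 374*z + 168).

Factor the denominator: (z + 1)*(z + 2)*(z + 3)*(z + 4)*(z + 7).
Partial-fraction decomposition: -59/(4*(z + 7)) + 211/(6*(z + 4)) - 111/(4*(z + 3)) + 11/(2*(z + 2)) - 1/(6*(z + 1)).
Integrate each term: A/(z−a) contributes A·log|z−a|.

-log(z + 1)/6 + 11*log(z + 2)/2 - 111*log(z + 3)/4 + 211*log(z + 4)/6 - 59*log(z + 7)/4 + C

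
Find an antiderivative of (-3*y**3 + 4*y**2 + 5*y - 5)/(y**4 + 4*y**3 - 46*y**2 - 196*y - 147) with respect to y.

-803*log(y - 7)/1120 + log(y + 1)/32 + 97*log(y + 3)/80 - 395*log(y + 7)/112 + C

Factor the denominator: (y - 7)*(y + 1)*(y + 3)*(y + 7).
Partial-fraction decomposition: -395/(112*(y + 7)) + 97/(80*(y + 3)) + 1/(32*(y + 1)) - 803/(1120*(y - 7)).
Integrate each term: A/(y−a) contributes A·log|y−a|.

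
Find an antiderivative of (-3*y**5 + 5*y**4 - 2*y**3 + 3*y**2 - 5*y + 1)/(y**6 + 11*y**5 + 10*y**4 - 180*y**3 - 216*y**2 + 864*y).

log(y)/864 - 365*log(y - 3)/1701 + 29*log(y - 2)/768 - 4549*log(y + 4)/672 + 245411*log(y + 6)/62208 - 30379/(864*y + 5184) + C

Factor the denominator: y*(y - 3)*(y - 2)*(y + 4)*(y + 6)**2.
Partial-fraction decomposition: 245411/(62208*(y + 6)) + 30379/(864*(y + 6)**2) - 4549/(672*(y + 4)) + 29/(768*(y - 2)) - 365/(1701*(y - 3)) + 1/(864*y).
Integrate each term; A/(y−a) gives A·log|y−a|; A/(y−a)² gives −A/(y−a).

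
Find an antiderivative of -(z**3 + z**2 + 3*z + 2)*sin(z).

z**3*cos(z) - 3*z**2*sin(z) + z**2*cos(z) - 2*z*sin(z) - 3*z*cos(z) + 3*sin(z) + C

Use integration by parts with u = z**3 + z**2 + 3*z + 2, dv = -sin(z) dz, so v = cos(z).
Apply parts 3 times (tabular method): alternate signs, differentiate u down to 0, integrate dv up.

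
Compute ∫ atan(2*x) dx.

Use integration by parts with u = arctan(2*x), dv = dx.
Then du = 2/(4*x**2 + 1) dx.

x*atan(2*x) - log(4*x**2 + 1)/4 + C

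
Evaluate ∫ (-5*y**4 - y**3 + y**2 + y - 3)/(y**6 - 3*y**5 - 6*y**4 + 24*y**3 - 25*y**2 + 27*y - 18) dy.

-141*log(y - 3)/40 + 17*log(y - 2)/5 - 7*log(y - 1)/16 + 5*log(y + 3)/16 + log(y**2 + 1)/8 + 3*atan(y)/20 + C

Factor the denominator: (y - 3)*(y - 2)*(y - 1)*(y + 3)*(y**2 + 1).
Partial-fraction decomposition: (5*y + 3)/(20*(y**2 + 1)) + 5/(16*(y + 3)) - 7/(16*(y - 1)) + 17/(5*(y - 2)) - 141/(40*(y - 3)).
Integrate each term; A/(y−a) gives A·log|y−a|; the (By+D)/(y²+p²) term gives a log and an atan.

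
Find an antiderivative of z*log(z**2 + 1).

z**2*log(z**2 + 1)/2 - z**2/2 + log(z**2 + 1)/2 + C

Let u = z**2 + 1, so du = (2*z) dz.
The integral becomes (1/2)·∫ log(u) du; integrate by parts with u′=log(u), dv′=du.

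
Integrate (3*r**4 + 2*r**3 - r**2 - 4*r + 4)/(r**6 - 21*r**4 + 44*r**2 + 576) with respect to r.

31*log(r - 4)/40 - 20*log(r - 3)/39 + 14*log(r + 3)/39 - 23*log(r + 4)/40 - 3*log(r**2 + 4)/130 + 7*atan(r/2)/65 + C

Factor the denominator: (r - 4)*(r - 3)*(r + 3)*(r + 4)*(r**2 + 4).
Partial-fraction decomposition: -(3*r - 14)/(65*(r**2 + 4)) - 23/(40*(r + 4)) + 14/(39*(r + 3)) - 20/(39*(r - 3)) + 31/(40*(r - 4)).
Integrate each term; A/(r−a) gives A·log|r−a|; the (Br+D)/(r²+p²) term gives a log and an atan.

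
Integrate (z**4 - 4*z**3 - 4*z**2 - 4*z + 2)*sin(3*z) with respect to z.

Use integration by parts with u = z**4 - 4*z**3 - 4*z**2 - 4*z + 2, dv = sin(3*z) dz, so v = -cos(3*z)/3.
Apply parts 4 times (tabular method): alternate signs, differentiate u down to 0, integrate dv up.

-z**4*cos(3*z)/3 + 4*z**3*sin(3*z)/9 + 4*z**3*cos(3*z)/3 - 4*z**2*sin(3*z)/3 + 16*z**2*cos(3*z)/9 - 32*z*sin(3*z)/27 + 4*z*cos(3*z)/9 - 4*sin(3*z)/27 - 86*cos(3*z)/81 + C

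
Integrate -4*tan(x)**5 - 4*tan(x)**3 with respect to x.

-tan(x)**4 + C

Let u = tan(x), so du = (tan(x)**2 + 1) dx.
Rewriting, the integral becomes -4·∫ u^3 du = -4·u^4/4.
Substituting back, u = tan(x).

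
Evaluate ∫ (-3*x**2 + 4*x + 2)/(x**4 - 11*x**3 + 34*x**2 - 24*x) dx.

-log(x)/12 - 41*log(x - 6)/30 + 5*log(x - 4)/4 + log(x - 1)/5 + C

Factor the denominator: x*(x - 6)*(x - 4)*(x - 1).
Partial-fraction decomposition: 1/(5*(x - 1)) + 5/(4*(x - 4)) - 41/(30*(x - 6)) - 1/(12*x).
Integrate each term: A/(x−a) contributes A·log|x−a|.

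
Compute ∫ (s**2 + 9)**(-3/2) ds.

s/(9*sqrt(s**2 + 9)) + C

Substitute s = 3·tan(θ), so ds = 3·sec(θ)^2 dθ and the radical becomes sqrt(s**2 + 9) = 3·sec(θ) by the Pythagorean identity.
Integrate the resulting trig expression in θ, then back-substitute tan(θ) = s/3, sec(θ) = sqrt(s**2 + 9)/3 (absorbing any constant into C).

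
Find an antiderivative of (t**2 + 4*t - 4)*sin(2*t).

Use integration by parts with u = t**2 + 4*t - 4, dv = sin(2*t) dt, so v = -cos(2*t)/2.
Apply parts 2 times (tabular method): alternate signs, differentiate u down to 0, integrate dv up.

-t**2*cos(2*t)/2 + t*sin(2*t)/2 - 2*t*cos(2*t) + sin(2*t) + 9*cos(2*t)/4 + C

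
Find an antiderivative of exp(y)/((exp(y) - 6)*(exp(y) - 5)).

Let u = e^y, du = e^y dy.
The integral becomes ∫ du/((u-6)(u-5)); decompose into partial fractions.

log(exp(y) - 6) - log(exp(y) - 5) + C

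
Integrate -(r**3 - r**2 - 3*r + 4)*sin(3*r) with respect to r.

Use integration by parts with u = r**3 - r**2 - 3*r + 4, dv = -sin(3*r) dr, so v = cos(3*r)/3.
Apply parts 3 times (tabular method): alternate signs, differentiate u down to 0, integrate dv up.

r**3*cos(3*r)/3 - r**2*sin(3*r)/3 - r**2*cos(3*r)/3 + 2*r*sin(3*r)/9 - 11*r*cos(3*r)/9 + 11*sin(3*r)/27 + 38*cos(3*r)/27 + C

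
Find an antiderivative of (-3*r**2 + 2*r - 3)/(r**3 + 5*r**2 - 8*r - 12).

Factor the denominator: (r - 2)*(r + 1)*(r + 6).
Partial-fraction decomposition: -123/(40*(r + 6)) + 8/(15*(r + 1)) - 11/(24*(r - 2)).
Integrate each term: A/(r−a) contributes A·log|r−a|.

-11*log(r - 2)/24 + 8*log(r + 1)/15 - 123*log(r + 6)/40 + C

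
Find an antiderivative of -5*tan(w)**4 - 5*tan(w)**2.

Let u = tan(w), so du = (tan(w)**2 + 1) dw.
Rewriting, the integral becomes -5·∫ u^2 du = -5·u^3/3.
Substituting back, u = tan(w).

-5*tan(w)**3/3 + C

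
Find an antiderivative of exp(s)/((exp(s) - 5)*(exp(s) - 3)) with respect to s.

log(exp(s) - 5)/2 - log(exp(s) - 3)/2 + C

Let u = e^s, du = e^s ds.
The integral becomes ∫ du/((u-5)(u-3)); decompose into partial fractions.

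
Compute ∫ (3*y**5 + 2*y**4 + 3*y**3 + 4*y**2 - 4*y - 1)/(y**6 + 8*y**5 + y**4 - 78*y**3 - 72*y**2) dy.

Factor the denominator: y**2*(y - 3)*(y + 1)*(y + 4)*(y + 6).
Partial-fraction decomposition: 21217/(3240*(y + 6)) - 891/(224*(y + 4)) - 1/(20*(y + 1)) + 995/(2268*(y - 3)) + 35/(864*y) + 1/(72*y**2).
Integrate each term; A/(y−a) gives A·log|y−a|; A/(y−a)² gives −A/(y−a).

35*log(y)/864 + 995*log(y - 3)/2268 - log(y + 1)/20 - 891*log(y + 4)/224 + 21217*log(y + 6)/3240 - 1/(72*y) + C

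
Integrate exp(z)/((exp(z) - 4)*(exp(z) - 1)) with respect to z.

log(exp(z) - 4)/3 - log(exp(z) - 1)/3 + C

Let u = e^z, du = e^z dz.
The integral becomes ∫ du/((u-4)(u-1)); decompose into partial fractions.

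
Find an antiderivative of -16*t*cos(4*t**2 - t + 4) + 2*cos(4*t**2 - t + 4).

-2*sin(4*t**2 - t + 4) + C

Let u = 4*t**2 - t + 4, so du = (8*t - 1) dt.
Rewriting, the integral becomes -2·∫ cos(u) du = -2·sin(u).
Substituting back, u = 4*t**2 - t + 4.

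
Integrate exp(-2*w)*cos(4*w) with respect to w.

Let I denote the integral. Integrate by parts with u = cos(4*w), dv = exp(-2*w) dw, so v = -exp(-2*w)/2: I = -exp(-2*w)*cos(4*w)/2 − 2·∫ exp(-2*w)*sin(4*w) dw.
Apply parts again with u = sin(4*w), dv = exp(-2*w) dw: ∫ exp(-2*w)*sin(4*w) dw = -exp(-2*w)*sin(4*w)/2 + 2·I. Substituting back brings back I: I = exp(-2*w)*sin(4*w) - exp(-2*w)*cos(4*w)/2 − 4·I.
Solving for I: (1 + 4)·I equals the remaining terms, so I = (1/5)·(exp(-2*w)*sin(4*w) - exp(-2*w)*cos(4*w)/2).

exp(-2*w)*sin(4*w)/5 - exp(-2*w)*cos(4*w)/10 + C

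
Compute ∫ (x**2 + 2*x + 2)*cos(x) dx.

x**2*sin(x) + 2*x*sin(x) + 2*x*cos(x) + 2*cos(x) + C

Use integration by parts with u = x**2 + 2*x + 2, dv = cos(x) dx, so v = sin(x).
Apply parts 2 times (tabular method): alternate signs, differentiate u down to 0, integrate dv up.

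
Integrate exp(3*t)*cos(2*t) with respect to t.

2*exp(3*t)*sin(2*t)/13 + 3*exp(3*t)*cos(2*t)/13 + C

Let I denote the integral. Integrate by parts with u = cos(2*t), dv = exp(3*t) dt, so v = exp(3*t)/3: I = exp(3*t)*cos(2*t)/3 + (2/3)·∫ exp(3*t)*sin(2*t) dt.
Apply parts again with u = sin(2*t), dv = exp(3*t) dt: ∫ exp(3*t)*sin(2*t) dt = exp(3*t)*sin(2*t)/3 − (2/3)·I. Substituting back brings back I: I = 2*exp(3*t)*sin(2*t)/9 + exp(3*t)*cos(2*t)/3 − (4/9)·I.
Solving for I: (1 + 4/9)·I equals the remaining terms, so I = (9/13)·(2*exp(3*t)*sin(2*t)/9 + exp(3*t)*cos(2*t)/3).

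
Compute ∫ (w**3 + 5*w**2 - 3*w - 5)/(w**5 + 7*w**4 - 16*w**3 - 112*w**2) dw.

log(w)/49 + 127*log(w - 4)/1408 - 23*log(w + 4)/384 - 82*log(w + 7)/1617 - 5/(112*w) + C

Factor the denominator: w**2*(w - 4)*(w + 4)*(w + 7).
Partial-fraction decomposition: -82/(1617*(w + 7)) - 23/(384*(w + 4)) + 127/(1408*(w - 4)) + 1/(49*w) + 5/(112*w**2).
Integrate each term; A/(w−a) gives A·log|w−a|; A/(w−a)² gives −A/(w−a).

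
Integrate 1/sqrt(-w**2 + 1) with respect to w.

asin(w) + C

Substitute w = sin(θ), so dw = cos(θ) dθ and the radical becomes sqrt(-w**2 + 1) = cos(θ) by the Pythagorean identity.
Integrate the resulting trig expression in θ, then back-substitute θ = asin(w), sin(θ) = w, cos(θ) = sqrt(-w**2 + 1) (absorbing any constant into C).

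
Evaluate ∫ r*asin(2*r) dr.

Use integration by parts with u = arcsin(2*r), dv = r dr.
Then du = 2/sqrt(-4*r**2 + 1) dr.

r**2*asin(2*r)/2 + r*sqrt(-4*r**2 + 1)/8 - asin(2*r)/16 + C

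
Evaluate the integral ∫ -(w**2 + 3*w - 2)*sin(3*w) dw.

w**2*cos(3*w)/3 - 2*w*sin(3*w)/9 + w*cos(3*w) - sin(3*w)/3 - 20*cos(3*w)/27 + C

Use integration by parts with u = w**2 + 3*w - 2, dv = -sin(3*w) dw, so v = cos(3*w)/3.
Apply parts 2 times (tabular method): alternate signs, differentiate u down to 0, integrate dv up.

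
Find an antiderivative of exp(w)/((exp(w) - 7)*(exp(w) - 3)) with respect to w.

Let u = e^w, du = e^w dw.
The integral becomes ∫ du/((u-3)(u-7)); decompose into partial fractions.

log(exp(w) - 7)/4 - log(exp(w) - 3)/4 + C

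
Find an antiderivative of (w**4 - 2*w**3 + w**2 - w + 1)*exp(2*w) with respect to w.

(w**4 - 4*w**3 + 7*w**2 - 8*w + 5)*exp(2*w)/2 + C

Use integration by parts with u = w**4 - 2*w**3 + w**2 - w + 1, dv = exp(2*w) dw, so v = exp(2*w)/2.
Apply parts 4 times (tabular method): alternate signs, differentiate u down to 0, integrate dv up.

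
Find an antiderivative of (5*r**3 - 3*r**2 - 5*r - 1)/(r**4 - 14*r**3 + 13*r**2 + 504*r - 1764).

-12504*log(r - 7)/169 + 941*log(r - 6)/12 + 1159*log(r + 6)/2028 - 1532/(13*r - 91) + C

Factor the denominator: (r - 7)**2*(r - 6)*(r + 6).
Partial-fraction decomposition: 1159/(2028*(r + 6)) + 941/(12*(r - 6)) - 12504/(169*(r - 7)) + 1532/(13*(r - 7)**2).
Integrate each term; A/(r−a) gives A·log|r−a|; A/(r−a)² gives −A/(r−a).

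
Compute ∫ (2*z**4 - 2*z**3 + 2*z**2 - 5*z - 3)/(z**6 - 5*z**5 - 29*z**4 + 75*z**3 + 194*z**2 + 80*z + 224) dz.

Factor the denominator: (z - 7)*(z - 4)*(z + 2)*(z + 4)*(z**2 + 1).
Partial-fraction decomposition: -3*(z + 2)/(425*(z**2 + 1)) - 689/(2992*(z + 4)) + 7/(60*(z + 2)) - 131/(816*(z - 4)) + 232/(825*(z - 7)).
Integrate each term; A/(z−a) gives A·log|z−a|; the (Bz+D)/(z²+p²) term gives a log and an atan.

232*log(z - 7)/825 - 131*log(z - 4)/816 + 7*log(z + 2)/60 - 689*log(z + 4)/2992 - 3*log(z**2 + 1)/850 - 6*atan(z)/425 + C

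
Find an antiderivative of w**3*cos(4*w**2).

Let u = w², du = 2w dw; rewrite as (1/2)∫ u^1·cos(4u) du.
Now integrate by parts 1 time.

w**2*sin(4*w**2)/8 + cos(4*w**2)/32 + C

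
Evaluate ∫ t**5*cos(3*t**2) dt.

t**4*sin(3*t**2)/6 + t**2*cos(3*t**2)/9 - sin(3*t**2)/27 + C

Let u = t², du = 2t dt; rewrite as (1/2)∫ u^2·cos(3u) du.
Now integrate by parts 2 times.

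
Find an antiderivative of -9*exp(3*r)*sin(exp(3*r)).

Let u = exp(3*r), so du = (3*exp(3*r)) dr.
Rewriting, the integral becomes -3·∫ sin(u) du = -3·-cos(u).
Substituting back, u = exp(3*r).

3*cos(exp(3*r)) + C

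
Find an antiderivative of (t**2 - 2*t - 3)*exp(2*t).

Use integration by parts with u = t**2 - 2*t - 3, dv = exp(2*t) dt, so v = exp(2*t)/2.
Apply parts 2 times (tabular method): alternate signs, differentiate u down to 0, integrate dv up.

(2*t**2 - 6*t - 3)*exp(2*t)/4 + C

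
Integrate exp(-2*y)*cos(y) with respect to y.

Let I denote the integral. Integrate by parts with u = cos(y), dv = exp(-2*y) dy, so v = -exp(-2*y)/2: I = -exp(-2*y)*cos(y)/2 − (1/2)·∫ exp(-2*y)*sin(y) dy.
Apply parts again with u = sin(y), dv = exp(-2*y) dy: ∫ exp(-2*y)*sin(y) dy = -exp(-2*y)*sin(y)/2 + (1/2)·I. Substituting back brings back I: I = exp(-2*y)*sin(y)/4 - exp(-2*y)*cos(y)/2 − (1/4)·I.
Solving for I: (1 + 1/4)·I equals the remaining terms, so I = (4/5)·(exp(-2*y)*sin(y)/4 - exp(-2*y)*cos(y)/2).

exp(-2*y)*sin(y)/5 - 2*exp(-2*y)*cos(y)/5 + C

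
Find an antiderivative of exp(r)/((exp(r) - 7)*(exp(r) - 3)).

Let u = e^r, du = e^r dr.
The integral becomes ∫ du/((u-7)(u-3)); decompose into partial fractions.

log(exp(r) - 7)/4 - log(exp(r) - 3)/4 + C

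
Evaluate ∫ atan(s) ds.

Use integration by parts with u = arctan(s), dv = ds.
Then du = 1/(s**2 + 1) ds.

s*atan(s) - log(s**2 + 1)/2 + C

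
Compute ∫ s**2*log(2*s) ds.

s**3*(log(s) + log(2))/3 - s**3/9 + C

Use integration by parts with u = log(2*s), dv = s**2 ds.
Then du = 1/s ds and v = s**3/3.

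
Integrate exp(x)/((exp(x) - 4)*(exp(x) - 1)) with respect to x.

Let u = e^x, du = e^x dx.
The integral becomes ∫ du/((u-1)(u-4)); decompose into partial fractions.

log(exp(x) - 4)/3 - log(exp(x) - 1)/3 + C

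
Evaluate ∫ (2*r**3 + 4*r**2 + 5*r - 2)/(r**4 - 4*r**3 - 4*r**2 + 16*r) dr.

-log(r)/8 + 35*log(r - 4)/8 - 5*log(r - 2)/2 + log(r + 2)/4 + C

Factor the denominator: r*(r - 4)*(r - 2)*(r + 2).
Partial-fraction decomposition: 1/(4*(r + 2)) - 5/(2*(r - 2)) + 35/(8*(r - 4)) - 1/(8*r).
Integrate each term: A/(r−a) contributes A·log|r−a|.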